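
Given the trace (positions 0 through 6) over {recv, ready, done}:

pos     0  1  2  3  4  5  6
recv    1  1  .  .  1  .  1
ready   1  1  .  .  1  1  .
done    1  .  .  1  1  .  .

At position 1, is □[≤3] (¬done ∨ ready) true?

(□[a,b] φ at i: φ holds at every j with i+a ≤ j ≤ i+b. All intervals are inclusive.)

Check (¬done ∨ ready) at every j in [1,4]:
  j=1: true
  j=2: true
  j=3: false
  j=4: true
Fails at j=3 → formula fails.

False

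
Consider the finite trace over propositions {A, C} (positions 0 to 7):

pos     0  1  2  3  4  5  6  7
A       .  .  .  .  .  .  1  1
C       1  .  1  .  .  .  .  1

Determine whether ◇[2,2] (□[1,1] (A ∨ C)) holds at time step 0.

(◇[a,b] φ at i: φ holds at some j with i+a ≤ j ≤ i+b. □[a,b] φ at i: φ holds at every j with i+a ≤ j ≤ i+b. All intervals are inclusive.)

Does not hold

Check □[1,1] (A ∨ C) at each j in [2,2]:
  j=2: fails at 3
No position in the window satisfies it → formula fails.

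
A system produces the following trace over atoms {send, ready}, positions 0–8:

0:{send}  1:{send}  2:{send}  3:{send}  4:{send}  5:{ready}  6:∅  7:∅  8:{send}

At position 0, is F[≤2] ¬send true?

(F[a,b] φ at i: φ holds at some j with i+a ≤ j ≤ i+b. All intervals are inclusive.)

Does not hold

Check ¬send at each j in [0,2]:
  j=0: false
  j=1: false
  j=2: false
No position in the window satisfies it → formula fails.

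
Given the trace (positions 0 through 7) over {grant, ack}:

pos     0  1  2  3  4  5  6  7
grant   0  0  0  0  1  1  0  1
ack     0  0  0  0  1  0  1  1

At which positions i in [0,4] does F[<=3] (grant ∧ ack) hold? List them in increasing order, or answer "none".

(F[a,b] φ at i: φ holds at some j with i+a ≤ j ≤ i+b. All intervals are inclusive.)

1, 2, 3, 4

Evaluate at each i in [0,4]:
  i=0: ✗ (none in [0,3])
  i=1: ✓ (witness j=4)
  i=2: ✓ (witness j=4)
  i=3: ✓ (witness j=4)
  i=4: ✓ (witness j=4)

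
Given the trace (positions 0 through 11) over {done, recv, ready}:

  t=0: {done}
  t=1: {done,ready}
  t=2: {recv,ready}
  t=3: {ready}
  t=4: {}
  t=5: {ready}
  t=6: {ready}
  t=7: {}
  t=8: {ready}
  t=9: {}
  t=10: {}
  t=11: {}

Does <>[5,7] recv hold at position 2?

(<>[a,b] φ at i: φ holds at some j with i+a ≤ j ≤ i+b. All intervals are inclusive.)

Check recv at each j in [7,9]:
  j=7: false
  j=8: false
  j=9: false
No position in the window satisfies it → formula fails.

No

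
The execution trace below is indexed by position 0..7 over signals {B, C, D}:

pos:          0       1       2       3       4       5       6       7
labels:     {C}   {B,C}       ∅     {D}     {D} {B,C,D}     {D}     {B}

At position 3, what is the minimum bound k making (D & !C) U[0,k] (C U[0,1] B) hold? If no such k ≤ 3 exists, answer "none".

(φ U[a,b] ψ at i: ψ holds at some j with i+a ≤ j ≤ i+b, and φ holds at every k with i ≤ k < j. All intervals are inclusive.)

2

Need earliest j ≥ 3 with (C U[0,1] B), and (D & !C) at every k in [3,j-1].
  j=3: rhs fails.
  j=4: rhs fails.
  j=5: rhs holds; lhs holds on [3,4]. k = 2.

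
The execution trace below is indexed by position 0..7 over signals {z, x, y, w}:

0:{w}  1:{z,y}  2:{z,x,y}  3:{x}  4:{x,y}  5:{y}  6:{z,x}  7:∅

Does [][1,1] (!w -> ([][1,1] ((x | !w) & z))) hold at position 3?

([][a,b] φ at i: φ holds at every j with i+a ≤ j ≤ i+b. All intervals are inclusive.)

Check (!w -> ([][1,1] ((x | !w) & z))) at every j in [4,4]:
  j=4: antecedent true; consequent fails at 5 → ✗
Fails at j=4 → formula fails.

No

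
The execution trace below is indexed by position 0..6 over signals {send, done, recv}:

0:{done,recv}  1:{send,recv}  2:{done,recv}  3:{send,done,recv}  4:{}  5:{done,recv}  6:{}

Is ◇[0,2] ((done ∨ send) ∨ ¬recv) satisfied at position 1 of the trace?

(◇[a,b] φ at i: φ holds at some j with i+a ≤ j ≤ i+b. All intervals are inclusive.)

Holds

Check ((done ∨ send) ∨ ¬recv) at each j in [1,3]:
  j=1: true
  j=2: true
  j=3: true
Found at j=1 → formula holds.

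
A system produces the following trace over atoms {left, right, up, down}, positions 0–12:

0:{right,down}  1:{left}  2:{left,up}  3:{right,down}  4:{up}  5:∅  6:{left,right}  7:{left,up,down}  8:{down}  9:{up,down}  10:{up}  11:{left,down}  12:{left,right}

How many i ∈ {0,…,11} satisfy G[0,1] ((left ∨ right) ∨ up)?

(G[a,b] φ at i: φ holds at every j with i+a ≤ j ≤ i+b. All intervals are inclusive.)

Evaluate at each i in [0,11]:
  i=0: ✓ (all of [0,1])
  i=1: ✓ (all of [1,2])
  i=2: ✓ (all of [2,3])
  i=3: ✓ (all of [3,4])
  i=4: ✗ (fails at j=5)
  i=5: ✗ (fails at j=5)
  i=6: ✓ (all of [6,7])
  i=7: ✗ (fails at j=8)
  i=8: ✗ (fails at j=8)
  i=9: ✓ (all of [9,10])
  i=10: ✓ (all of [10,11])
  i=11: ✓ (all of [11,12])
Positions where it holds: {0, 1, 2, 3, 6, 9, 10, 11} → 8.

8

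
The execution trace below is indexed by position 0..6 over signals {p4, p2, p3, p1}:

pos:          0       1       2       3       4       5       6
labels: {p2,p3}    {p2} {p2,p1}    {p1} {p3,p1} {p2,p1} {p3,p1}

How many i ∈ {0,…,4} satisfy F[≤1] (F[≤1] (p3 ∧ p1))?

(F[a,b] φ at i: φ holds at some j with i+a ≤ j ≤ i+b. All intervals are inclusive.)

Evaluate at each i in [0,4]:
  i=0: ✗ (none in [0,1])
  i=1: ✗ (none in [1,2])
  i=2: ✓ (witness j=3)
  i=3: ✓ (witness j=3)
  i=4: ✓ (witness j=4)
Positions where it holds: {2, 3, 4} → 3.

3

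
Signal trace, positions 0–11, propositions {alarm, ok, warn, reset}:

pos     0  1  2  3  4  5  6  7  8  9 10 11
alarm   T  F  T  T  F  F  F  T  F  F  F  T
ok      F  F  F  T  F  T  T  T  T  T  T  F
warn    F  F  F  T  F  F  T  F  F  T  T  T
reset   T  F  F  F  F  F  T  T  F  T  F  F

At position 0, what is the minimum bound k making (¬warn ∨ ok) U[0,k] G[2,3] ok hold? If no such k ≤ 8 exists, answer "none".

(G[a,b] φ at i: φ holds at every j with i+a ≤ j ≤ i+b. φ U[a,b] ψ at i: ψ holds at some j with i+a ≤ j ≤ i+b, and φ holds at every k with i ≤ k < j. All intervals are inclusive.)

Need earliest j ≥ 0 with G[2,3] ok, and (¬warn ∨ ok) at every k in [0,j-1].
  j=0: rhs fails.
  j=1: rhs fails.
  j=2: rhs fails.
  j=3: rhs holds; lhs holds on [0,2]. k = 3.

3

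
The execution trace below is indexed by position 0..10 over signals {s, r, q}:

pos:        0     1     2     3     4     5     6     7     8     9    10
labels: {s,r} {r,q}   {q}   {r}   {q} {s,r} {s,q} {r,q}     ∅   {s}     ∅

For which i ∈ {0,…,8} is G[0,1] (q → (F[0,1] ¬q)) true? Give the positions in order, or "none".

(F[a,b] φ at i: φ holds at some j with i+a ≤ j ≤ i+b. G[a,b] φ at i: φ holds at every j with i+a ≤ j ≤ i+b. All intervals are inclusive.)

Evaluate at each i in [0,8]:
  i=0: ✗ (fails at j=1)
  i=1: ✗ (fails at j=1)
  i=2: ✓ (all of [2,3])
  i=3: ✓ (all of [3,4])
  i=4: ✓ (all of [4,5])
  i=5: ✗ (fails at j=6)
  i=6: ✗ (fails at j=6)
  i=7: ✓ (all of [7,8])
  i=8: ✓ (all of [8,9])

2, 3, 4, 7, 8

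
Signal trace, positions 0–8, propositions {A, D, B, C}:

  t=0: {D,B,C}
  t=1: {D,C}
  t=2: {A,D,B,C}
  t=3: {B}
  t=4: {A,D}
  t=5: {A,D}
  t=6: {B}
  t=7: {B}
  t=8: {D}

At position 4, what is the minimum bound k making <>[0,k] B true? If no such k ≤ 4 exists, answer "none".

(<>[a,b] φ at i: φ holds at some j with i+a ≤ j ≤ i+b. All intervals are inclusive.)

2

Scan j = 4,5,… for B:
  j=4: fails
  j=5: fails
  j=6: holds
First hit at j=6, so smallest k = 6-4 = 2.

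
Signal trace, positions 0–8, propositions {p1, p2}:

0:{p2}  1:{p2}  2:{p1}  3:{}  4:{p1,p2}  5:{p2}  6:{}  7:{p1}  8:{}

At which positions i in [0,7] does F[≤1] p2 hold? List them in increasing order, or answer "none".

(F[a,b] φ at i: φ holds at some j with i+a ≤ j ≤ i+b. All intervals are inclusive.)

0, 1, 3, 4, 5

Evaluate at each i in [0,7]:
  i=0: ✓ (witness j=0)
  i=1: ✓ (witness j=1)
  i=2: ✗ (none in [2,3])
  i=3: ✓ (witness j=4)
  i=4: ✓ (witness j=4)
  i=5: ✓ (witness j=5)
  i=6: ✗ (none in [6,7])
  i=7: ✗ (none in [7,8])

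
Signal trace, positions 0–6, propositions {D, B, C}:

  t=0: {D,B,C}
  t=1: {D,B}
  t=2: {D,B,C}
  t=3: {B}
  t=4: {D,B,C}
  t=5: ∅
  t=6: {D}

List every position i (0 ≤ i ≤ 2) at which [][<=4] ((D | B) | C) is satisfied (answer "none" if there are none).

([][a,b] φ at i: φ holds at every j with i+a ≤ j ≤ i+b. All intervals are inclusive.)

Evaluate at each i in [0,2]:
  i=0: ✓ (all of [0,4])
  i=1: ✗ (fails at j=5)
  i=2: ✗ (fails at j=5)

0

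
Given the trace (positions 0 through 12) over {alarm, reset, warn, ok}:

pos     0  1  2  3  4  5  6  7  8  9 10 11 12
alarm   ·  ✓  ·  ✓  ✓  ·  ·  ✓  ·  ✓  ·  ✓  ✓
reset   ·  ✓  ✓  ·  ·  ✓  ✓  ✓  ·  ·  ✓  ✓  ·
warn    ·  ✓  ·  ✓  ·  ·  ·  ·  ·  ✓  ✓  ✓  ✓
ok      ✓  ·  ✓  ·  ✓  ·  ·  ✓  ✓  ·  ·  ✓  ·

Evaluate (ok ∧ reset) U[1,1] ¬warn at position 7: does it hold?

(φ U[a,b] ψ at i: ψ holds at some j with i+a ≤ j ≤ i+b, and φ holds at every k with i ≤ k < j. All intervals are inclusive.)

Need some j in [8,8] with ¬warn, and (ok ∧ reset) at every k in [7,j-1].
  j=8: ¬warn holds; (ok ∧ reset) holds at every k in [7,7] → satisfied.

Holds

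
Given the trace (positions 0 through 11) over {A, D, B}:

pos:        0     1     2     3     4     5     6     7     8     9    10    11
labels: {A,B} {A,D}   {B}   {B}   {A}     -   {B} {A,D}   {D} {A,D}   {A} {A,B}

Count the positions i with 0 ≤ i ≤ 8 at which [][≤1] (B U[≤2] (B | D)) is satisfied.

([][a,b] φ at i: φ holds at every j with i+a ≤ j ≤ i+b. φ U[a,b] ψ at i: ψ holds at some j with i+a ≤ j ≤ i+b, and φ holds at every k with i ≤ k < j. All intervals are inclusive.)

6

Evaluate at each i in [0,8]:
  i=0: ✓ (all of [0,1])
  i=1: ✓ (all of [1,2])
  i=2: ✓ (all of [2,3])
  i=3: ✗ (fails at j=4)
  i=4: ✗ (fails at j=4)
  i=5: ✗ (fails at j=5)
  i=6: ✓ (all of [6,7])
  i=7: ✓ (all of [7,8])
  i=8: ✓ (all of [8,9])
Positions where it holds: {0, 1, 2, 6, 7, 8} → 6.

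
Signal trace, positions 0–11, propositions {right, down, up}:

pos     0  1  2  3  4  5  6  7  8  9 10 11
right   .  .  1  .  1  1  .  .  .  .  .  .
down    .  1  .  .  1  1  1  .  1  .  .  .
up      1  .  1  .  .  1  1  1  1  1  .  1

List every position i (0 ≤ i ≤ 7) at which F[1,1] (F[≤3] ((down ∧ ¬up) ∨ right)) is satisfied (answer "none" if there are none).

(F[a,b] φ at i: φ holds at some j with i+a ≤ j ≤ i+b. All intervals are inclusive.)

Evaluate at each i in [0,7]:
  i=0: ✓ (witness j=1)
  i=1: ✓ (witness j=2)
  i=2: ✓ (witness j=3)
  i=3: ✓ (witness j=4)
  i=4: ✓ (witness j=5)
  i=5: ✗ (none in [6,6])
  i=6: ✗ (none in [7,7])
  i=7: ✗ (none in [8,8])

0, 1, 2, 3, 4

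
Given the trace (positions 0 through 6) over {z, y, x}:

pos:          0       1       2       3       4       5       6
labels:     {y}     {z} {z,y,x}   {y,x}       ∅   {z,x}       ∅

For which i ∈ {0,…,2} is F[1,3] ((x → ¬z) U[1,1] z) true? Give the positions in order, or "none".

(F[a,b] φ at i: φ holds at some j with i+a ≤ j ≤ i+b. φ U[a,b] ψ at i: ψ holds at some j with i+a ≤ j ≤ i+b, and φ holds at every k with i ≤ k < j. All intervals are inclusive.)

Evaluate at each i in [0,2]:
  i=0: ✓ (witness j=1)
  i=1: ✓ (witness j=4)
  i=2: ✓ (witness j=4)

0, 1, 2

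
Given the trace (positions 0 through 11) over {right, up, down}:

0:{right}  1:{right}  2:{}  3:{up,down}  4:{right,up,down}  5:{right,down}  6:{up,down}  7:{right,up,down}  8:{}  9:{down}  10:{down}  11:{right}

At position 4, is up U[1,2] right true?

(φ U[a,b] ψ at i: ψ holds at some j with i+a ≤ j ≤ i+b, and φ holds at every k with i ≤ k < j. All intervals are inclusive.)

Need some j in [5,6] with right, and up at every k in [4,j-1].
  j=5: right holds; up holds at every k in [4,4] → satisfied.

Holds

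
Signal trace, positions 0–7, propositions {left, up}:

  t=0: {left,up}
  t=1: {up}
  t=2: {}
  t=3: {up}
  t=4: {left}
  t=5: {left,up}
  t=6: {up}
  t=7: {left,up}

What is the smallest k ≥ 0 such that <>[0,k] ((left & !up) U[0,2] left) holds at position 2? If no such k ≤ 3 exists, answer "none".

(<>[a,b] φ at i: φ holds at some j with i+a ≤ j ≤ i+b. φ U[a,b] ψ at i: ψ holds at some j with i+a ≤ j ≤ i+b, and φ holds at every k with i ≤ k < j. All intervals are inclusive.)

Scan j = 2,3,… for ((left & !up) U[0,2] left):
  j=2: fails
  j=3: fails
  j=4: holds
First hit at j=4, so smallest k = 4-2 = 2.

2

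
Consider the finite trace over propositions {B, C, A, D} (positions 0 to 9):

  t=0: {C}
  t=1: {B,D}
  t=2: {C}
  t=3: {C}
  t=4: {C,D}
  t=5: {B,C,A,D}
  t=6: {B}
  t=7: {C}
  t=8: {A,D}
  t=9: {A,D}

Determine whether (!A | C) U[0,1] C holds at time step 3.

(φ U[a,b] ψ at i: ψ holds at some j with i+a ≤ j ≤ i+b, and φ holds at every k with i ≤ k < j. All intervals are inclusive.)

Holds

Need some j in [3,4] with C, and (!A | C) at every k in [3,j-1].
  j=3: C holds; no prefix to check → satisfied.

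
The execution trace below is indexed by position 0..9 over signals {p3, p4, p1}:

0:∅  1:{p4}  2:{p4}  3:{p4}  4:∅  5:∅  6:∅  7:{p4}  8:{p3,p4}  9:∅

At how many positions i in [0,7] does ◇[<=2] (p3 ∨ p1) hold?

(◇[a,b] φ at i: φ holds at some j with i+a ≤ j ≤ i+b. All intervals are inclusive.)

Evaluate at each i in [0,7]:
  i=0: ✗ (none in [0,2])
  i=1: ✗ (none in [1,3])
  i=2: ✗ (none in [2,4])
  i=3: ✗ (none in [3,5])
  i=4: ✗ (none in [4,6])
  i=5: ✗ (none in [5,7])
  i=6: ✓ (witness j=8)
  i=7: ✓ (witness j=8)
Positions where it holds: {6, 7} → 2.

2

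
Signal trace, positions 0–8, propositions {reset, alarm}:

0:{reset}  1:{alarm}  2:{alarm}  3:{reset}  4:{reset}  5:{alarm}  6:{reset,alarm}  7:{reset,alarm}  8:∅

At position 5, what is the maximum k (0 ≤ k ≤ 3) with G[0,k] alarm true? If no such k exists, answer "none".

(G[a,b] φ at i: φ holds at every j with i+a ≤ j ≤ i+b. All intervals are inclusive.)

alarm must hold from j=5 onward; find where it first fails.
  j=5: holds
  j=6: holds
  j=7: holds
  j=8: fails
Holds on [5,7], so largest k = 2.

2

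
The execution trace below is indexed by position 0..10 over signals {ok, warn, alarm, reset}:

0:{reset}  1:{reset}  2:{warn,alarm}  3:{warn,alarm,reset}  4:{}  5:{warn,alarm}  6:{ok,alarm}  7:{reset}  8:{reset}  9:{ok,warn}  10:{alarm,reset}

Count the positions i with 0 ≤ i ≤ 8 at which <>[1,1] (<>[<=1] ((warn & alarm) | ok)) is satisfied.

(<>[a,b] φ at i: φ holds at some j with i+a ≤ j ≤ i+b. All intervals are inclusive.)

Evaluate at each i in [0,8]:
  i=0: ✓ (witness j=1)
  i=1: ✓ (witness j=2)
  i=2: ✓ (witness j=3)
  i=3: ✓ (witness j=4)
  i=4: ✓ (witness j=5)
  i=5: ✓ (witness j=6)
  i=6: ✗ (none in [7,7])
  i=7: ✓ (witness j=8)
  i=8: ✓ (witness j=9)
Positions where it holds: {0, 1, 2, 3, 4, 5, 7, 8} → 8.

8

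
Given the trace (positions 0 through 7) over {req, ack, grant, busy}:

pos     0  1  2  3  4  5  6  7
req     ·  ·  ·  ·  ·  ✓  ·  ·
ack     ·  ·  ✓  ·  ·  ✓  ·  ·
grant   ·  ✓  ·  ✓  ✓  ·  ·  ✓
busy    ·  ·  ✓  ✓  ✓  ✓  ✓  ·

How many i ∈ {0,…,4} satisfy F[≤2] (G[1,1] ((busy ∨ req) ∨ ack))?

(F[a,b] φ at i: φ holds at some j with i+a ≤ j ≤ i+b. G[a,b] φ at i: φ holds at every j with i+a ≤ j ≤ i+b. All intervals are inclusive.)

Evaluate at each i in [0,4]:
  i=0: ✓ (witness j=1)
  i=1: ✓ (witness j=1)
  i=2: ✓ (witness j=2)
  i=3: ✓ (witness j=3)
  i=4: ✓ (witness j=4)
Positions where it holds: {0, 1, 2, 3, 4} → 5.

5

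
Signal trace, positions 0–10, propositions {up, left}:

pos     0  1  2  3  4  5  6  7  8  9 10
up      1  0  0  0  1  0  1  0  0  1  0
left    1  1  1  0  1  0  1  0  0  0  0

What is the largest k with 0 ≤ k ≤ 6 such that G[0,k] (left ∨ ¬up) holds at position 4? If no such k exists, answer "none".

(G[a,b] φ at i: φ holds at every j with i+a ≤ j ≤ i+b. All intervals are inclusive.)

(left ∨ ¬up) must hold from j=4 onward; find where it first fails.
  j=4: holds
  j=5: holds
  j=6: holds
  j=7: holds
  j=8: holds
  j=9: fails
Holds on [4,8], so largest k = 4.

4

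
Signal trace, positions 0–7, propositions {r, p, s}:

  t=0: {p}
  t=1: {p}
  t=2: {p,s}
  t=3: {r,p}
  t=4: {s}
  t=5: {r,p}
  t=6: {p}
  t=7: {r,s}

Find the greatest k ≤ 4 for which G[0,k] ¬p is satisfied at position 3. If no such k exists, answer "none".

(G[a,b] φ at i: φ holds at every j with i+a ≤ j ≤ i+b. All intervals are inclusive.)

none

¬p must hold from j=3 onward; find where it first fails.
  j=3: fails → no k works.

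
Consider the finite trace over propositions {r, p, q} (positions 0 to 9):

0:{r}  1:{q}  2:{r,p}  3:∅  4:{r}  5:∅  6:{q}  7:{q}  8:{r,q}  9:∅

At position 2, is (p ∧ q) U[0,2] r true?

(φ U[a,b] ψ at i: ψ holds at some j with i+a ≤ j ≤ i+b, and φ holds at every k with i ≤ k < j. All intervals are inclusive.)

Yes

Need some j in [2,4] with r, and (p ∧ q) at every k in [2,j-1].
  j=2: r holds; no prefix to check → satisfied.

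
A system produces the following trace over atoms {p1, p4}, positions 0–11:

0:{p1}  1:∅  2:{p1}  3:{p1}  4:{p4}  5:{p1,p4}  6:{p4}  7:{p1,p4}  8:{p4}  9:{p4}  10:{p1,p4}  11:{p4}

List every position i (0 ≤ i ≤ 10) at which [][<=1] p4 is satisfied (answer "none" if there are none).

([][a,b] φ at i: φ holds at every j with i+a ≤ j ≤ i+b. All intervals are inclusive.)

Evaluate at each i in [0,10]:
  i=0: ✗ (fails at j=0)
  i=1: ✗ (fails at j=1)
  i=2: ✗ (fails at j=2)
  i=3: ✗ (fails at j=3)
  i=4: ✓ (all of [4,5])
  i=5: ✓ (all of [5,6])
  i=6: ✓ (all of [6,7])
  i=7: ✓ (all of [7,8])
  i=8: ✓ (all of [8,9])
  i=9: ✓ (all of [9,10])
  i=10: ✓ (all of [10,11])

4, 5, 6, 7, 8, 9, 10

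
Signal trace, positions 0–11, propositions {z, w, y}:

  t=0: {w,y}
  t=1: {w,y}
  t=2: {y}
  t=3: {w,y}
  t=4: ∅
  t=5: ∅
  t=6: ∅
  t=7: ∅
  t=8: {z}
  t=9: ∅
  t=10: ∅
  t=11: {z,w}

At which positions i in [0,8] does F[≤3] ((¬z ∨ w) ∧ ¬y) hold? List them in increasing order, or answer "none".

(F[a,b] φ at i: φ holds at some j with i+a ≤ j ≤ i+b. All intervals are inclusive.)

Evaluate at each i in [0,8]:
  i=0: ✗ (none in [0,3])
  i=1: ✓ (witness j=4)
  i=2: ✓ (witness j=4)
  i=3: ✓ (witness j=4)
  i=4: ✓ (witness j=4)
  i=5: ✓ (witness j=5)
  i=6: ✓ (witness j=6)
  i=7: ✓ (witness j=7)
  i=8: ✓ (witness j=9)

1, 2, 3, 4, 5, 6, 7, 8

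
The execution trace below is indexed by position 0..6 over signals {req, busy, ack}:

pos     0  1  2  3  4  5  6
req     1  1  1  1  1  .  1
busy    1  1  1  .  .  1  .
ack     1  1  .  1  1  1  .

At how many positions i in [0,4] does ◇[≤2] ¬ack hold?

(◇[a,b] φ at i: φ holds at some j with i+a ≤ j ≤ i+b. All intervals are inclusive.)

Evaluate at each i in [0,4]:
  i=0: ✓ (witness j=2)
  i=1: ✓ (witness j=2)
  i=2: ✓ (witness j=2)
  i=3: ✗ (none in [3,5])
  i=4: ✓ (witness j=6)
Positions where it holds: {0, 1, 2, 4} → 4.

4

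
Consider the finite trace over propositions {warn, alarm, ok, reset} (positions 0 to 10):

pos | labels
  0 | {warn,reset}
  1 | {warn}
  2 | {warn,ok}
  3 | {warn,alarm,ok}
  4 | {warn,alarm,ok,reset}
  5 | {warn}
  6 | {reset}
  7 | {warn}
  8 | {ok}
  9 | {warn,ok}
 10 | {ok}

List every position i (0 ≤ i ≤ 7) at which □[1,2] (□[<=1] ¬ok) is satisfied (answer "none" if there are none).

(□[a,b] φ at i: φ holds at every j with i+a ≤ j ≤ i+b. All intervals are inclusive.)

Evaluate at each i in [0,7]:
  i=0: ✗ (fails at j=1)
  i=1: ✗ (fails at j=2)
  i=2: ✗ (fails at j=3)
  i=3: ✗ (fails at j=4)
  i=4: ✓ (all of [5,6])
  i=5: ✗ (fails at j=7)
  i=6: ✗ (fails at j=7)
  i=7: ✗ (fails at j=8)

4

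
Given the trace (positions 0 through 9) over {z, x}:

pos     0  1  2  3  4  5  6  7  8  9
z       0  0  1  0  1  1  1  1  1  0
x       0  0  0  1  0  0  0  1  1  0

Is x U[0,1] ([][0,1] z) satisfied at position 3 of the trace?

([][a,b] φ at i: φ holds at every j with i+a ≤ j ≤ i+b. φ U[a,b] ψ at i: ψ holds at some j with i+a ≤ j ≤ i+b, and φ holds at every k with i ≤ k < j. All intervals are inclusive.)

Holds

Need some j in [3,4] with [][0,1] z, and x at every k in [3,j-1].
  j=3: [][0,1] z — fails at 3.
  j=4: [][0,1] z holds; x holds at every k in [3,3] → satisfied.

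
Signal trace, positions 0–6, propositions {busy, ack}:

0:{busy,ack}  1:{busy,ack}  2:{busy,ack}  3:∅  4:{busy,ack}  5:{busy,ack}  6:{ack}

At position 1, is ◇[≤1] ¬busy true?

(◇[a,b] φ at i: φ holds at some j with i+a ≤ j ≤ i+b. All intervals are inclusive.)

Check ¬busy at each j in [1,2]:
  j=1: false
  j=2: false
No position in the window satisfies it → formula fails.

No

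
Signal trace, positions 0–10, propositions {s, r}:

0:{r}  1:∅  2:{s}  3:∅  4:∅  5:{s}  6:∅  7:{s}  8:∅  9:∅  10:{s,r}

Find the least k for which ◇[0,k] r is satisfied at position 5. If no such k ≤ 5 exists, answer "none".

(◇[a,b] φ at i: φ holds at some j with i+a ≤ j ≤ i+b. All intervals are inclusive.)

5

Scan j = 5,6,… for r:
  j=5: fails
  j=6: fails
  j=7: fails
  j=8: fails
  j=9: fails
  j=10: holds
First hit at j=10, so smallest k = 10-5 = 5.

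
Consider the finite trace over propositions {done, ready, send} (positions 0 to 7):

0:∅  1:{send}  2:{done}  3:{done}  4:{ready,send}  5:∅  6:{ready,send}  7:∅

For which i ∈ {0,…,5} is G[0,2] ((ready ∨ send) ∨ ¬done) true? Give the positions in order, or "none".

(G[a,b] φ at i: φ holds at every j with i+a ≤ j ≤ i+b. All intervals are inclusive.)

Evaluate at each i in [0,5]:
  i=0: ✗ (fails at j=2)
  i=1: ✗ (fails at j=2)
  i=2: ✗ (fails at j=2)
  i=3: ✗ (fails at j=3)
  i=4: ✓ (all of [4,6])
  i=5: ✓ (all of [5,7])

4, 5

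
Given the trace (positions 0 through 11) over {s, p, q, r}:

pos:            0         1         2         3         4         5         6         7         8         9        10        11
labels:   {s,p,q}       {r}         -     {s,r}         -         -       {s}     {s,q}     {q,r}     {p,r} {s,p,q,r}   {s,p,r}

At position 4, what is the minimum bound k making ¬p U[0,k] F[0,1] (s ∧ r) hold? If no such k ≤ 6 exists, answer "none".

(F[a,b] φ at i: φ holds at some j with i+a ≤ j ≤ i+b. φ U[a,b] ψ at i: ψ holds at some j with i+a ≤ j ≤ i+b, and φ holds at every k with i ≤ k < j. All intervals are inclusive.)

Need earliest j ≥ 4 with F[0,1] (s ∧ r), and ¬p at every k in [4,j-1].
  j=4: rhs fails.
  j=5: rhs fails.
  j=6: rhs fails.
  j=7: rhs fails.
  j=8: rhs fails.
  j=9: rhs holds; lhs holds on [4,8]. k = 5.

5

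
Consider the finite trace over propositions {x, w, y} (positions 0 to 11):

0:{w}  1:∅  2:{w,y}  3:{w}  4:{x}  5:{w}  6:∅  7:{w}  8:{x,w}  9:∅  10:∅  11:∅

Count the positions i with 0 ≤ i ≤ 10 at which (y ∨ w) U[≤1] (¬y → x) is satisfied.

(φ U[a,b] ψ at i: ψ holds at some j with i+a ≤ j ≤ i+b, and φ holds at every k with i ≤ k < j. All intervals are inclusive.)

5

Evaluate at each i in [0,10]:
  i=0: ✗ (no rhs in [0,1])
  i=1: ✗ (lhs fails at k=1 before rhs at j=2)
  i=2: ✓ (rhs at j=2)
  i=3: ✓ (rhs at j=4; lhs holds on [3,3])
  i=4: ✓ (rhs at j=4)
  i=5: ✗ (no rhs in [5,6])
  i=6: ✗ (no rhs in [6,7])
  i=7: ✓ (rhs at j=8; lhs holds on [7,7])
  i=8: ✓ (rhs at j=8)
  i=9: ✗ (no rhs in [9,10])
  i=10: ✗ (no rhs in [10,11])
Positions where it holds: {2, 3, 4, 7, 8} → 5.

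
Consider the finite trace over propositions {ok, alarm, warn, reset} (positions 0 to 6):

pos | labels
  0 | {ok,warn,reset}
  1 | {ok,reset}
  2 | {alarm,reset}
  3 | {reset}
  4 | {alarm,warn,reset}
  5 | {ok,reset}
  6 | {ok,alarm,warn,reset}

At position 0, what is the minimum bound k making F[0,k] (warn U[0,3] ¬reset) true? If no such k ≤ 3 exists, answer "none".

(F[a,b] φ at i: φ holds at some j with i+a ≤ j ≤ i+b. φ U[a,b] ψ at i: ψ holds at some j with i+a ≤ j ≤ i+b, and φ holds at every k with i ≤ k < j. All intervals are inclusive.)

none

Scan j = 0,1,… for (warn U[0,3] ¬reset):
  j=0: fails
  j=1: fails
  j=2: fails
  j=3: fails
No j in [0,3] satisfies it → none.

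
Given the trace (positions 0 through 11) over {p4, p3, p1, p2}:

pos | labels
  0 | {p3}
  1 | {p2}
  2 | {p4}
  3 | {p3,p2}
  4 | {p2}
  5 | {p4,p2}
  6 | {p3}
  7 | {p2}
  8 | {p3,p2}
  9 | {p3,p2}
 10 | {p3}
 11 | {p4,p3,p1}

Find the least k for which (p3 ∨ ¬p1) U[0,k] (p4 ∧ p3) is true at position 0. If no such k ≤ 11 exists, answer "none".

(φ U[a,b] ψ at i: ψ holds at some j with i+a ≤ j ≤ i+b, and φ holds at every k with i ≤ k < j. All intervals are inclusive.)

Need earliest j ≥ 0 with (p4 ∧ p3), and (p3 ∨ ¬p1) at every k in [0,j-1].
  j=0: rhs fails.
  j=1: rhs fails.
  j=2: rhs fails.
  j=3: rhs fails.
  j=4: rhs fails.
  j=5: rhs fails.
  j=6: rhs fails.
  j=7: rhs fails.
  j=8: rhs fails.
  j=9: rhs fails.
  j=10: rhs fails.
  j=11: rhs holds; lhs holds on [0,10]. k = 11.

11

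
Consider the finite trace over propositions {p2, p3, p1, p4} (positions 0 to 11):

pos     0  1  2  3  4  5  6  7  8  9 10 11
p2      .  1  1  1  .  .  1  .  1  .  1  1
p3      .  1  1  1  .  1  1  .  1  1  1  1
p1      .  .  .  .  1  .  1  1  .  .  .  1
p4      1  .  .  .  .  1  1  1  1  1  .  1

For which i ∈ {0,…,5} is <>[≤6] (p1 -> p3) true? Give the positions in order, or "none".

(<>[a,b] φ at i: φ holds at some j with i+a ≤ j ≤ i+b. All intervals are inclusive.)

Evaluate at each i in [0,5]:
  i=0: ✓ (witness j=0)
  i=1: ✓ (witness j=1)
  i=2: ✓ (witness j=2)
  i=3: ✓ (witness j=3)
  i=4: ✓ (witness j=5)
  i=5: ✓ (witness j=5)

0, 1, 2, 3, 4, 5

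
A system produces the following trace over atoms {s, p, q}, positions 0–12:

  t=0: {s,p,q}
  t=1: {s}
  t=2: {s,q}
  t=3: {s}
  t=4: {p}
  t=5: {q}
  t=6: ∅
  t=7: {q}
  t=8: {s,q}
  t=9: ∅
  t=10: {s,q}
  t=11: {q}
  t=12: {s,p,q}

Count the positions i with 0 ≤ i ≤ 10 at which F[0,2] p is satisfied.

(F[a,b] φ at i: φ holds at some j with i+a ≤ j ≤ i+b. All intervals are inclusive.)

5

Evaluate at each i in [0,10]:
  i=0: ✓ (witness j=0)
  i=1: ✗ (none in [1,3])
  i=2: ✓ (witness j=4)
  i=3: ✓ (witness j=4)
  i=4: ✓ (witness j=4)
  i=5: ✗ (none in [5,7])
  i=6: ✗ (none in [6,8])
  i=7: ✗ (none in [7,9])
  i=8: ✗ (none in [8,10])
  i=9: ✗ (none in [9,11])
  i=10: ✓ (witness j=12)
Positions where it holds: {0, 2, 3, 4, 10} → 5.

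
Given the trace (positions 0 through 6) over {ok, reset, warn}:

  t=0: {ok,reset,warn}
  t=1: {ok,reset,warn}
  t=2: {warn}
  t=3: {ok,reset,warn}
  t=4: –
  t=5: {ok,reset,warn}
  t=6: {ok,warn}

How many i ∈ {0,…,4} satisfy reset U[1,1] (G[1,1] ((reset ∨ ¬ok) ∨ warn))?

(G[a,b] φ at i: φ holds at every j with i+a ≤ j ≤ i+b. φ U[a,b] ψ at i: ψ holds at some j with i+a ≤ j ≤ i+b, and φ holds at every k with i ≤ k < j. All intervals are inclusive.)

Evaluate at each i in [0,4]:
  i=0: ✓ (rhs at j=1; lhs holds on [0,0])
  i=1: ✓ (rhs at j=2; lhs holds on [1,1])
  i=2: ✗ (lhs fails at k=2 before rhs at j=3)
  i=3: ✓ (rhs at j=4; lhs holds on [3,3])
  i=4: ✗ (lhs fails at k=4 before rhs at j=5)
Positions where it holds: {0, 1, 3} → 3.

3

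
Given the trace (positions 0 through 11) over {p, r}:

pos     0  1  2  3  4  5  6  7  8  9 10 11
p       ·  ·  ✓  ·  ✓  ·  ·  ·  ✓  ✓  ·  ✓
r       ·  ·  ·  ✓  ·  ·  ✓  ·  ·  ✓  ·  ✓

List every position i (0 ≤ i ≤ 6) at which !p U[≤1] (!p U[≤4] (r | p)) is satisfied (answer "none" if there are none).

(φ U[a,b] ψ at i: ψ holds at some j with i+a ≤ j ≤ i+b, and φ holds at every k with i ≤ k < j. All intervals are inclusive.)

Evaluate at each i in [0,6]:
  i=0: ✓ (rhs at j=0)
  i=1: ✓ (rhs at j=1)
  i=2: ✓ (rhs at j=2)
  i=3: ✓ (rhs at j=3)
  i=4: ✓ (rhs at j=4)
  i=5: ✓ (rhs at j=5)
  i=6: ✓ (rhs at j=6)

0, 1, 2, 3, 4, 5, 6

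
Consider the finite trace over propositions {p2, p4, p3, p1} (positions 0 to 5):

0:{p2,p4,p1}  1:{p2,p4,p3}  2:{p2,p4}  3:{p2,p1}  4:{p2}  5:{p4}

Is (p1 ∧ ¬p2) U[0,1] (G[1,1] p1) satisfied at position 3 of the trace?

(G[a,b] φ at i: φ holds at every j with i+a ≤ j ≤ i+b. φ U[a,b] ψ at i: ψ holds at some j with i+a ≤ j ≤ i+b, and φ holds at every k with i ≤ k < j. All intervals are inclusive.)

Need some j in [3,4] with G[1,1] p1, and (p1 ∧ ¬p2) at every k in [3,j-1].
  j=3: G[1,1] p1 — fails at 4.
  j=4: G[1,1] p1 — fails at 5.
No j in the window works → until fails.

False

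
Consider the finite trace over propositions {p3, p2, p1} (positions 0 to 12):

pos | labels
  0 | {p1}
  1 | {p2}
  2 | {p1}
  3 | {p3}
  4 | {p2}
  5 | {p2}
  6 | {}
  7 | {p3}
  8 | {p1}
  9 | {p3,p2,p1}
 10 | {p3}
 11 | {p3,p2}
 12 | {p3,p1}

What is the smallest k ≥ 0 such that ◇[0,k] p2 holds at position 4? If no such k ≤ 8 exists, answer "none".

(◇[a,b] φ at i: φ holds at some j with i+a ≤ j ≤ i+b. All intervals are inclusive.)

0

Scan j = 4,5,… for p2:
  j=4: holds
First hit at j=4, so smallest k = 4-4 = 0.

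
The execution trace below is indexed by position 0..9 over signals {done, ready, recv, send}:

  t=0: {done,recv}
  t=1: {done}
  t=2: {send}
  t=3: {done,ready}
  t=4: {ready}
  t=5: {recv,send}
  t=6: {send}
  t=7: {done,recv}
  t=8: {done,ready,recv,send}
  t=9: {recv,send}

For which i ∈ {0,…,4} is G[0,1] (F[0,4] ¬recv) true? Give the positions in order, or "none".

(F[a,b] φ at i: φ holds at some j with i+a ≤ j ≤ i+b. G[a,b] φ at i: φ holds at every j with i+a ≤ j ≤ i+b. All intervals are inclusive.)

0, 1, 2, 3, 4

Evaluate at each i in [0,4]:
  i=0: ✓ (all of [0,1])
  i=1: ✓ (all of [1,2])
  i=2: ✓ (all of [2,3])
  i=3: ✓ (all of [3,4])
  i=4: ✓ (all of [4,5])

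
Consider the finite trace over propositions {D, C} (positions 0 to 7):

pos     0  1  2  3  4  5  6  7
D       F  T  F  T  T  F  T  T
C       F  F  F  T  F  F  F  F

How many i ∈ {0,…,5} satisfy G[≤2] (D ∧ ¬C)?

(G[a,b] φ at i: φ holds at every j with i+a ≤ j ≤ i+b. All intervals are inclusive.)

Evaluate at each i in [0,5]:
  i=0: ✗ (fails at j=0)
  i=1: ✗ (fails at j=2)
  i=2: ✗ (fails at j=2)
  i=3: ✗ (fails at j=3)
  i=4: ✗ (fails at j=5)
  i=5: ✗ (fails at j=5)
Positions where it holds: {} → 0.

0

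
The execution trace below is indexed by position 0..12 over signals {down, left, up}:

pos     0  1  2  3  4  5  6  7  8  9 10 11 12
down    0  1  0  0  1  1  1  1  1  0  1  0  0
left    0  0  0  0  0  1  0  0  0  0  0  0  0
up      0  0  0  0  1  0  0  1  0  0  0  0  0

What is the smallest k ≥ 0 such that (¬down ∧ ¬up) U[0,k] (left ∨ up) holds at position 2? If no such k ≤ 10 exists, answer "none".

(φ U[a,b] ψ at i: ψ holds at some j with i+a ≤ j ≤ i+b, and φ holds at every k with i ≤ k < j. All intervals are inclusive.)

Need earliest j ≥ 2 with (left ∨ up), and (¬down ∧ ¬up) at every k in [2,j-1].
  j=2: rhs fails.
  j=3: rhs fails.
  j=4: rhs holds; lhs holds on [2,3]. k = 2.

2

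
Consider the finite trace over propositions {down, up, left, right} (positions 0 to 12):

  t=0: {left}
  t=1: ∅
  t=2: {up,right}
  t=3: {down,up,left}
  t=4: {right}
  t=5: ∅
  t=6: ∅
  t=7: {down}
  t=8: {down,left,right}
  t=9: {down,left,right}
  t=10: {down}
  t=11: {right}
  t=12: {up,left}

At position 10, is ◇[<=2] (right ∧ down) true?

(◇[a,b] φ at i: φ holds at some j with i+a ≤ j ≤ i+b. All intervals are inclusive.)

No

Check (right ∧ down) at each j in [10,12]:
  j=10: false
  j=11: false
  j=12: false
No position in the window satisfies it → formula fails.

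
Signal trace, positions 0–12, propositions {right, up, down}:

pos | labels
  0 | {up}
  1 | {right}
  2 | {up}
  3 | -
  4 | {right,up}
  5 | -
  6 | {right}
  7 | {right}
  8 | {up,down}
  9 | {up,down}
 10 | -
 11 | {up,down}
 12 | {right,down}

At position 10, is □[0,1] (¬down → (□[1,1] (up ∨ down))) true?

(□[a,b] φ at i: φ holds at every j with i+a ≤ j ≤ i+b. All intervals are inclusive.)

Check (¬down → (□[1,1] (up ∨ down))) at every j in [10,11]:
  j=10: antecedent true; consequent holds on [11,11] → ✓
  j=11: antecedent false → ✓
All positions satisfy it → formula holds.

True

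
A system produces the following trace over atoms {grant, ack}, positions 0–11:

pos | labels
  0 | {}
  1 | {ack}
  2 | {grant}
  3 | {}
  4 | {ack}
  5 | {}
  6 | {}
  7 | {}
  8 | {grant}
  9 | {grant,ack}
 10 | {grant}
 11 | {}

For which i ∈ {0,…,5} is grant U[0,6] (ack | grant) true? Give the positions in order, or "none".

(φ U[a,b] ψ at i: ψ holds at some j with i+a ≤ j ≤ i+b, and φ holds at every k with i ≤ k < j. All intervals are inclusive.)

1, 2, 4

Evaluate at each i in [0,5]:
  i=0: ✗ (lhs fails at k=0 before rhs at j=1)
  i=1: ✓ (rhs at j=1)
  i=2: ✓ (rhs at j=2)
  i=3: ✗ (lhs fails at k=3 before rhs at j=4)
  i=4: ✓ (rhs at j=4)
  i=5: ✗ (lhs fails at k=5 before rhs at j=8)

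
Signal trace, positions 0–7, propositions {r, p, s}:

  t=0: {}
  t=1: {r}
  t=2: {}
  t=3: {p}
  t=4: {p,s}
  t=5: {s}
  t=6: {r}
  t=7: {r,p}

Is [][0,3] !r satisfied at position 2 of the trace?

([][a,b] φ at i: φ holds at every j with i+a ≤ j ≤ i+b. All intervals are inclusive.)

Check !r at every j in [2,5]:
  j=2: true
  j=3: true
  j=4: true
  j=5: true
All positions satisfy it → formula holds.

Holds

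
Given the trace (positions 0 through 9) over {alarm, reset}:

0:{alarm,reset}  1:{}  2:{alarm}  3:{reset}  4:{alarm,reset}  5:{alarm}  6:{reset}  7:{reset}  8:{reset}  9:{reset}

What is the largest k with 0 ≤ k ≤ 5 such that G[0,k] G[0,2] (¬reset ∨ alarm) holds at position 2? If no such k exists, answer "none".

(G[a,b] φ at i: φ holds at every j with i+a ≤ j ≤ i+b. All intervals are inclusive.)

G[0,2] (¬reset ∨ alarm) must hold from j=2 onward; find where it first fails.
  j=2: fails → no k works.

none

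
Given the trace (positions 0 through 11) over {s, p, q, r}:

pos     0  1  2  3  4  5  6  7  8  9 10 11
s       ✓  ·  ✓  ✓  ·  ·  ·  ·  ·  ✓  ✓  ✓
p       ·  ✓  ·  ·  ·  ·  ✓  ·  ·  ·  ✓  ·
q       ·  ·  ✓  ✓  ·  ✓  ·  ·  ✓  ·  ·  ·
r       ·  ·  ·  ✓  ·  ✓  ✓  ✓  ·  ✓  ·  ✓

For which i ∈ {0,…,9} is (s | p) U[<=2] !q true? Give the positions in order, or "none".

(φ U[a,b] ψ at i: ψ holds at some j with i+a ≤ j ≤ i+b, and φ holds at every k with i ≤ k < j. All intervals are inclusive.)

Evaluate at each i in [0,9]:
  i=0: ✓ (rhs at j=0)
  i=1: ✓ (rhs at j=1)
  i=2: ✓ (rhs at j=4; lhs holds on [2,3])
  i=3: ✓ (rhs at j=4; lhs holds on [3,3])
  i=4: ✓ (rhs at j=4)
  i=5: ✗ (lhs fails at k=5 before rhs at j=6)
  i=6: ✓ (rhs at j=6)
  i=7: ✓ (rhs at j=7)
  i=8: ✗ (lhs fails at k=8 before rhs at j=9)
  i=9: ✓ (rhs at j=9)

0, 1, 2, 3, 4, 6, 7, 9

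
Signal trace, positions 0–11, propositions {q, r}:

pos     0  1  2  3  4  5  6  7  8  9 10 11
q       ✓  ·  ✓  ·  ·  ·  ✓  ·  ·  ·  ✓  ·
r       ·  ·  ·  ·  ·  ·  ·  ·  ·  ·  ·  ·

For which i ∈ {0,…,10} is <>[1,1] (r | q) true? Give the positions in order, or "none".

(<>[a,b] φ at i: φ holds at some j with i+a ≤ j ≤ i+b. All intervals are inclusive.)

Evaluate at each i in [0,10]:
  i=0: ✗ (none in [1,1])
  i=1: ✓ (witness j=2)
  i=2: ✗ (none in [3,3])
  i=3: ✗ (none in [4,4])
  i=4: ✗ (none in [5,5])
  i=5: ✓ (witness j=6)
  i=6: ✗ (none in [7,7])
  i=7: ✗ (none in [8,8])
  i=8: ✗ (none in [9,9])
  i=9: ✓ (witness j=10)
  i=10: ✗ (none in [11,11])

1, 5, 9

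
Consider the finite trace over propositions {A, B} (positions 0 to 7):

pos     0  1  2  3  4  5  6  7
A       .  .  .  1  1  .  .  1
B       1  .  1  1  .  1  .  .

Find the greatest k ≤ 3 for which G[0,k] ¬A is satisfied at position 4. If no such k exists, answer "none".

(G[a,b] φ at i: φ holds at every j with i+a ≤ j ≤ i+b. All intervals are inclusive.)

¬A must hold from j=4 onward; find where it first fails.
  j=4: fails → no k works.

none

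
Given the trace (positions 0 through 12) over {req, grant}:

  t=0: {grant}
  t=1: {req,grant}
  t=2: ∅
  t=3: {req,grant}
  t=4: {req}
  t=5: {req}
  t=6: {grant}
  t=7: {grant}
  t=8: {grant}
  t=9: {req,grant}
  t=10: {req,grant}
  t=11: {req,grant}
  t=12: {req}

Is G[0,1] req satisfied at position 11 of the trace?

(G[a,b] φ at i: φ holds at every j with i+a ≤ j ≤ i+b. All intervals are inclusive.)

Check req at every j in [11,12]:
  j=11: true
  j=12: true
All positions satisfy it → formula holds.

True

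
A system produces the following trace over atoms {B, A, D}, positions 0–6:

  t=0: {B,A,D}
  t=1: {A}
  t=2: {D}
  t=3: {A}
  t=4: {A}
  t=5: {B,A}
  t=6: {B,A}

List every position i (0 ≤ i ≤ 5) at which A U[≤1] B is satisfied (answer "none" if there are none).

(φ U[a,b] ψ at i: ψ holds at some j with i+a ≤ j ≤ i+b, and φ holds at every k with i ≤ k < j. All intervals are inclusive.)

0, 4, 5

Evaluate at each i in [0,5]:
  i=0: ✓ (rhs at j=0)
  i=1: ✗ (no rhs in [1,2])
  i=2: ✗ (no rhs in [2,3])
  i=3: ✗ (no rhs in [3,4])
  i=4: ✓ (rhs at j=5; lhs holds on [4,4])
  i=5: ✓ (rhs at j=5)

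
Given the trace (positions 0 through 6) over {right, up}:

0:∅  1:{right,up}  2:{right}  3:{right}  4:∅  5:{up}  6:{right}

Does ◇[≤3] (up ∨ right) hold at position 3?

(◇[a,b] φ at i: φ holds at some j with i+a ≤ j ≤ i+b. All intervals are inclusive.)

Check (up ∨ right) at each j in [3,6]:
  j=3: true
  j=4: false
  j=5: true
  j=6: true
Found at j=3 → formula holds.

Holds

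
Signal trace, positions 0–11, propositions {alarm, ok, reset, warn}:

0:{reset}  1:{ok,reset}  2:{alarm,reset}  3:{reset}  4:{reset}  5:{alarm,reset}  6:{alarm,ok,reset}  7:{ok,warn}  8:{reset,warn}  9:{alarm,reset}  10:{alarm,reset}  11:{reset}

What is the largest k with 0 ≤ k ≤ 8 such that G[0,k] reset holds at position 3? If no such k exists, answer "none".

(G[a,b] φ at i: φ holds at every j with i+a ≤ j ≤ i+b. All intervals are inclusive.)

3

reset must hold from j=3 onward; find where it first fails.
  j=3: holds
  j=4: holds
  j=5: holds
  j=6: holds
  j=7: fails
Holds on [3,6], so largest k = 3.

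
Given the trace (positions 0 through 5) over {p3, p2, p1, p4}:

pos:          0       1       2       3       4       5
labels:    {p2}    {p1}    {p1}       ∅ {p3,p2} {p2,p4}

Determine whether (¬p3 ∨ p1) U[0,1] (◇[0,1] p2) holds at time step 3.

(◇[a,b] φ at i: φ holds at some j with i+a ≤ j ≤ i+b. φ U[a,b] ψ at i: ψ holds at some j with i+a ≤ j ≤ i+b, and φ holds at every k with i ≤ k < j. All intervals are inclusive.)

Yes

Need some j in [3,4] with ◇[0,1] p2, and (¬p3 ∨ p1) at every k in [3,j-1].
  j=3: ◇[0,1] p2 holds; no prefix to check → satisfied.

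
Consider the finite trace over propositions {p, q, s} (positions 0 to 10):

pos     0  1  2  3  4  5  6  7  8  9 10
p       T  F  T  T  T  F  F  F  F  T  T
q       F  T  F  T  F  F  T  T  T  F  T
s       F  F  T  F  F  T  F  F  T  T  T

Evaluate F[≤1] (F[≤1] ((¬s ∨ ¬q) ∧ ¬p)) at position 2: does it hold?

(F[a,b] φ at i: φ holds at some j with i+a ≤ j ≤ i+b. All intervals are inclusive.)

Does not hold

Check F[≤1] ((¬s ∨ ¬q) ∧ ¬p) at each j in [2,3]:
  j=2: fails (none in [2,3])
  j=3: fails (none in [3,4])
No position in the window satisfies it → formula fails.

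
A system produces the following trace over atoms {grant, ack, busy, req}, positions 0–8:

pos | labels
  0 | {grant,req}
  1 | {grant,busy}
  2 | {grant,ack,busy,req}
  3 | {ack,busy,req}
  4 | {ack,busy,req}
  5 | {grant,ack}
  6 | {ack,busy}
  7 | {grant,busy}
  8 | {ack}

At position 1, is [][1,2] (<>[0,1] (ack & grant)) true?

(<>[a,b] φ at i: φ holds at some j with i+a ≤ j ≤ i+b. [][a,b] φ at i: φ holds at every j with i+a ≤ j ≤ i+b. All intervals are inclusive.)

Does not hold

Check <>[0,1] (ack & grant) at every j in [2,3]:
  j=2: holds (witness at 2)
  j=3: fails (none in [3,4])
Fails at j=3 → formula fails.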